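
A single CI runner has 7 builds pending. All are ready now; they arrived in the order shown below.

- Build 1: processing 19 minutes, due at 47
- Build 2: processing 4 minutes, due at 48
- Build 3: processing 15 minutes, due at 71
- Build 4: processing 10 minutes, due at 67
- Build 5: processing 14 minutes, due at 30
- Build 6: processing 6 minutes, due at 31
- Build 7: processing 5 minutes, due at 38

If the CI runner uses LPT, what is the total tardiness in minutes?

LPT (decreasing processing time): Build 1 Build 3 Build 5 Build 4 Build 6 Build 7 Build 2.
Build 1: 0→19, due 47, tardiness 0
Build 3: 19→34, due 71, tardiness 0
Build 5: 34→48, due 30, tardiness 18
Build 4: 48→58, due 67, tardiness 0
Build 6: 58→64, due 31, tardiness 33
Build 7: 64→69, due 38, tardiness 31
Build 2: 69→73, due 48, tardiness 25
Sum = 0+0+18+0+33+31+25 = 107.

107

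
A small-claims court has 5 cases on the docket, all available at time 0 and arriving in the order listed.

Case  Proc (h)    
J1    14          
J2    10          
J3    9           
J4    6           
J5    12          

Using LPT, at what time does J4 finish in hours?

LPT (decreasing processing time): J1 J5 J2 J3 J4.
J1: 0→14
J5: 14→26
J2: 26→36
J3: 36→45
J4: 45→51

51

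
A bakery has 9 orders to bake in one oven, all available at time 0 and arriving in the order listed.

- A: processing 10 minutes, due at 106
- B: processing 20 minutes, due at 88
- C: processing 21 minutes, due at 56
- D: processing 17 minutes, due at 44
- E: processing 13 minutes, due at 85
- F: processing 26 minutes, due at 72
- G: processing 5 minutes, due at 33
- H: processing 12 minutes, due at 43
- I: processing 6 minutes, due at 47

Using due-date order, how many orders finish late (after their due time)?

EDD (increasing due date): G H D I C F E B A.
G: 0→5, due 33, tardiness 0
H: 5→17, due 43, tardiness 0
D: 17→34, due 44, tardiness 0
I: 34→40, due 47, tardiness 0
C: 40→61, due 56, tardiness 5
F: 61→87, due 72, tardiness 15
E: 87→100, due 85, tardiness 15
B: 100→120, due 88, tardiness 32
A: 120→130, due 106, tardiness 24
Late orders: 5.

5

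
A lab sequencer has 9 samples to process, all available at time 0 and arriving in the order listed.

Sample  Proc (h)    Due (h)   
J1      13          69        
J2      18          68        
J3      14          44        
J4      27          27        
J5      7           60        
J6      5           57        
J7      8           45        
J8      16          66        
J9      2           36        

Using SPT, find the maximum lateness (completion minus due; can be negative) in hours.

83

SPT (increasing processing time): J9 J6 J5 J7 J1 J3 J8 J2 J4.
J9: 0→2, due 36, lateness -34
J6: 2→7, due 57, lateness -50
J5: 7→14, due 60, lateness -46
J7: 14→22, due 45, lateness -23
J1: 22→35, due 69, lateness -34
J3: 35→49, due 44, lateness 5
J8: 49→65, due 66, lateness -1
J2: 65→83, due 68, lateness 15
J4: 83→110, due 27, lateness 83
Maximum = 83.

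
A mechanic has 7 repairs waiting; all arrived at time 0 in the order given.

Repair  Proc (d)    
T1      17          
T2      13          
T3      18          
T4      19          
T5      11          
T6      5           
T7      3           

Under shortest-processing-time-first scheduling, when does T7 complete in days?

3

SPT (increasing processing time): T7 T6 T5 T2 T1 T3 T4.
T7: 0→3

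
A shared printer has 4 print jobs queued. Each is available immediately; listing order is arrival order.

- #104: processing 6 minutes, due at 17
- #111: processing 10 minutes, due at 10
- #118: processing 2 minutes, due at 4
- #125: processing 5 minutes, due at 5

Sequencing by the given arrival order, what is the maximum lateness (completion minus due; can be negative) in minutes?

18

FIFO (arrival order): #104 #111 #118 #125.
#104: 0→6, due 17, lateness -11
#111: 6→16, due 10, lateness 6
#118: 16→18, due 4, lateness 14
#125: 18→23, due 5, lateness 18
Maximum = 18.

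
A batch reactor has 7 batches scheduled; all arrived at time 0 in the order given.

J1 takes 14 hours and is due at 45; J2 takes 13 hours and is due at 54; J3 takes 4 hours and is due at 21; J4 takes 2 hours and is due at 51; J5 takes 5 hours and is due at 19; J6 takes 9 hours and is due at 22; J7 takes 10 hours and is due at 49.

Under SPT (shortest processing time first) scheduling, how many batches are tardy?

1

SPT (increasing processing time): J4 J3 J5 J6 J7 J2 J1.
J4: 0→2, due 51, tardiness 0
J3: 2→6, due 21, tardiness 0
J5: 6→11, due 19, tardiness 0
J6: 11→20, due 22, tardiness 0
J7: 20→30, due 49, tardiness 0
J2: 30→43, due 54, tardiness 0
J1: 43→57, due 45, tardiness 12
Late batches: 1.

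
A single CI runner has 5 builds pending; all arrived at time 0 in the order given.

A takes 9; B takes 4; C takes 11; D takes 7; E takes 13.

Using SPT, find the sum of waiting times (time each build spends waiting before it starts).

66

SPT (increasing processing time): B D A C E.
B: waits 0, runs 0→4
D: waits 4, runs 4→11
A: waits 11, runs 11→20
C: waits 20, runs 20→31
E: waits 31, runs 31→44
Sum = 0+4+11+20+31 = 66.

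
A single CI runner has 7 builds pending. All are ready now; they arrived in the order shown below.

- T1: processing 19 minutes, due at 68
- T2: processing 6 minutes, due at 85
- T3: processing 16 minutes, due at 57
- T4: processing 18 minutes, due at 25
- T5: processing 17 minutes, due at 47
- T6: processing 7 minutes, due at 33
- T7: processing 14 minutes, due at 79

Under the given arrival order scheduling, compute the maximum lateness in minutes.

FIFO (arrival order): T1 T2 T3 T4 T5 T6 T7.
T1: 0→19, due 68, lateness -49
T2: 19→25, due 85, lateness -60
T3: 25→41, due 57, lateness -16
T4: 41→59, due 25, lateness 34
T5: 59→76, due 47, lateness 29
T6: 76→83, due 33, lateness 50
T7: 83→97, due 79, lateness 18
Maximum = 50.

50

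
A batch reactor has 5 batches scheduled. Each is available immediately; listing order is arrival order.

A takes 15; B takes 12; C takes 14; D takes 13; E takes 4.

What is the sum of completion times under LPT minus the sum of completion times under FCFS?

3

LPT (decreasing processing time): A C D B E.
A: 0→15
C: 15→29
D: 29→42
B: 42→54
E: 54→58
Sum = 15+29+42+54+58 = 198.
FIFO (arrival order): A B C D E.
A: 0→15
B: 15→27
C: 27→41
D: 41→54
E: 54→58
Sum = 15+27+41+54+58 = 195.
Difference = 198 − 195 = 3.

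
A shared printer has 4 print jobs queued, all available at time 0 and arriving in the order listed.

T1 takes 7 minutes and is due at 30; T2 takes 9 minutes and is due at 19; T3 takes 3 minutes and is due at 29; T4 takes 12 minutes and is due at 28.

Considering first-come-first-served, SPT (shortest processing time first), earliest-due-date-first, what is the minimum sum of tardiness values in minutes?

1

FIFO (arrival order): T1 T2 T3 T4.
T1: 0→7, due 30, tardiness 0
T2: 7→16, due 19, tardiness 0
T3: 16→19, due 29, tardiness 0
T4: 19→31, due 28, tardiness 3
Sum = 0+0+0+3 = 3.
SPT (increasing processing time): T3 T1 T2 T4.
T3: 0→3, due 29, tardiness 0
T1: 3→10, due 30, tardiness 0
T2: 10→19, due 19, tardiness 0
T4: 19→31, due 28, tardiness 3
Sum = 0+0+0+3 = 3.
EDD (increasing due date): T2 T4 T3 T1.
T2: 0→9, due 19, tardiness 0
T4: 9→21, due 28, tardiness 0
T3: 21→24, due 29, tardiness 0
T1: 24→31, due 30, tardiness 1
Sum = 0+0+0+1 = 1.
FIFO 3, SPT 3, EDD 1 → minimum 1.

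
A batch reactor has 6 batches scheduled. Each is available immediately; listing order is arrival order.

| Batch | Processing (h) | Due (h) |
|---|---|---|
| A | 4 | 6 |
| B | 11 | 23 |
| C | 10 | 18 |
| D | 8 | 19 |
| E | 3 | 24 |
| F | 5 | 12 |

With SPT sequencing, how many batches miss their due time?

4

SPT (increasing processing time): E A F D C B.
E: 0→3, due 24, tardiness 0
A: 3→7, due 6, tardiness 1
F: 7→12, due 12, tardiness 0
D: 12→20, due 19, tardiness 1
C: 20→30, due 18, tardiness 12
B: 30→41, due 23, tardiness 18
Late batches: 4.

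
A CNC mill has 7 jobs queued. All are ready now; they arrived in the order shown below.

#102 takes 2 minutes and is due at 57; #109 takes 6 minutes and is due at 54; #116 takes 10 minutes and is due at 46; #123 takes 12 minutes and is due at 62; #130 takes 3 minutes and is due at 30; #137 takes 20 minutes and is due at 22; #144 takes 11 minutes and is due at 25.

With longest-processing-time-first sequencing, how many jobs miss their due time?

5

LPT (decreasing processing time): #137 #123 #144 #116 #109 #130 #102.
#137: 0→20, due 22, tardiness 0
#123: 20→32, due 62, tardiness 0
#144: 32→43, due 25, tardiness 18
#116: 43→53, due 46, tardiness 7
#109: 53→59, due 54, tardiness 5
#130: 59→62, due 30, tardiness 32
#102: 62→64, due 57, tardiness 7
Late jobs: 5.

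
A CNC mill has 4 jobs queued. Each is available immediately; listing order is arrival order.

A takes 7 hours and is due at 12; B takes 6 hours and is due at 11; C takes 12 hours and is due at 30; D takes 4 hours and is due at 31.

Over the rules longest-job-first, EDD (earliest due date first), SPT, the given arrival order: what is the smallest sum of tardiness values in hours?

LPT (decreasing processing time): C A B D.
C: 0→12, due 30, tardiness 0
A: 12→19, due 12, tardiness 7
B: 19→25, due 11, tardiness 14
D: 25→29, due 31, tardiness 0
Sum = 0+7+14+0 = 21.
EDD (increasing due date): B A C D.
B: 0→6, due 11, tardiness 0
A: 6→13, due 12, tardiness 1
C: 13→25, due 30, tardiness 0
D: 25→29, due 31, tardiness 0
Sum = 0+1+0+0 = 1.
SPT (increasing processing time): D B A C.
D: 0→4, due 31, tardiness 0
B: 4→10, due 11, tardiness 0
A: 10→17, due 12, tardiness 5
C: 17→29, due 30, tardiness 0
Sum = 0+0+5+0 = 5.
FIFO (arrival order): A B C D.
A: 0→7, due 12, tardiness 0
B: 7→13, due 11, tardiness 2
C: 13→25, due 30, tardiness 0
D: 25→29, due 31, tardiness 0
Sum = 0+2+0+0 = 2.
LPT 21, EDD 1, SPT 5, FIFO 2 → minimum 1.

1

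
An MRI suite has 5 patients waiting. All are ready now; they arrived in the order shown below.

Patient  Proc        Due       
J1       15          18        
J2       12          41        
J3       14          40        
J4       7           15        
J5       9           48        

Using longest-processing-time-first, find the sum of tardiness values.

LPT (decreasing processing time): J1 J3 J2 J5 J4.
J1: 0→15, due 18, tardiness 0
J3: 15→29, due 40, tardiness 0
J2: 29→41, due 41, tardiness 0
J5: 41→50, due 48, tardiness 2
J4: 50→57, due 15, tardiness 42
Sum = 0+0+0+2+42 = 44.

44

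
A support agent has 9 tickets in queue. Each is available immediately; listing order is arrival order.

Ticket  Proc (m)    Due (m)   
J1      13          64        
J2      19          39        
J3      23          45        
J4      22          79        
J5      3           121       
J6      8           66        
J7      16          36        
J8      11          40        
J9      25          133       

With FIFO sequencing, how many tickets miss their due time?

5

FIFO (arrival order): J1 J2 J3 J4 J5 J6 J7 J8 J9.
J1: 0→13, due 64, tardiness 0
J2: 13→32, due 39, tardiness 0
J3: 32→55, due 45, tardiness 10
J4: 55→77, due 79, tardiness 0
J5: 77→80, due 121, tardiness 0
J6: 80→88, due 66, tardiness 22
J7: 88→104, due 36, tardiness 68
J8: 104→115, due 40, tardiness 75
J9: 115→140, due 133, tardiness 7
Late tickets: 5.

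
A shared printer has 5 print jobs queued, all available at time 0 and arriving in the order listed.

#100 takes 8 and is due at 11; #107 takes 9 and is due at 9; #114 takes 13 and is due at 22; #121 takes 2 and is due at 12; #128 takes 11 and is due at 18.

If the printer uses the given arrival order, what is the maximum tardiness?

25

FIFO (arrival order): #100 #107 #114 #121 #128.
#100: 0→8, due 11, tardiness 0
#107: 8→17, due 9, tardiness 8
#114: 17→30, due 22, tardiness 8
#121: 30→32, due 12, tardiness 20
#128: 32→43, due 18, tardiness 25
Maximum = 25.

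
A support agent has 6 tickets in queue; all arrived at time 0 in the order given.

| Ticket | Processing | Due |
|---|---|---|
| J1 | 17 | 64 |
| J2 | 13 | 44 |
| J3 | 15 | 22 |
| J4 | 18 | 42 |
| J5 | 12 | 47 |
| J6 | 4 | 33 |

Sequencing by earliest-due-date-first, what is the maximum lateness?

EDD (increasing due date): J3 J6 J4 J2 J5 J1.
J3: 0→15, due 22, lateness -7
J6: 15→19, due 33, lateness -14
J4: 19→37, due 42, lateness -5
J2: 37→50, due 44, lateness 6
J5: 50→62, due 47, lateness 15
J1: 62→79, due 64, lateness 15
Maximum = 15.

15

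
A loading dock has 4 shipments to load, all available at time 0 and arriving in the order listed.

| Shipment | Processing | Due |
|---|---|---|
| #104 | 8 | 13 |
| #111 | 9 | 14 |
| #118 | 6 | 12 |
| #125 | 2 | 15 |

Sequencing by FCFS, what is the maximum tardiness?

11

FIFO (arrival order): #104 #111 #118 #125.
#104: 0→8, due 13, tardiness 0
#111: 8→17, due 14, tardiness 3
#118: 17→23, due 12, tardiness 11
#125: 23→25, due 15, tardiness 10
Maximum = 11.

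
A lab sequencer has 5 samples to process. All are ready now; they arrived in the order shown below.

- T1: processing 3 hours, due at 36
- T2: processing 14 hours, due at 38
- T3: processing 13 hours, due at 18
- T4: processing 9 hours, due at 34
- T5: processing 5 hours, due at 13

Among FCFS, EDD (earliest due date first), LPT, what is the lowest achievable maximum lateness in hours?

FIFO (arrival order): T1 T2 T3 T4 T5.
T1: 0→3, due 36, lateness -33
T2: 3→17, due 38, lateness -21
T3: 17→30, due 18, lateness 12
T4: 30→39, due 34, lateness 5
T5: 39→44, due 13, lateness 31
Maximum = 31.
EDD (increasing due date): T5 T3 T4 T1 T2.
T5: 0→5, due 13, lateness -8
T3: 5→18, due 18, lateness 0
T4: 18→27, due 34, lateness -7
T1: 27→30, due 36, lateness -6
T2: 30→44, due 38, lateness 6
Maximum = 6.
LPT (decreasing processing time): T2 T3 T4 T5 T1.
T2: 0→14, due 38, lateness -24
T3: 14→27, due 18, lateness 9
T4: 27→36, due 34, lateness 2
T5: 36→41, due 13, lateness 28
T1: 41→44, due 36, lateness 8
Maximum = 28.
FIFO 31, EDD 6, LPT 28 → minimum 6.

6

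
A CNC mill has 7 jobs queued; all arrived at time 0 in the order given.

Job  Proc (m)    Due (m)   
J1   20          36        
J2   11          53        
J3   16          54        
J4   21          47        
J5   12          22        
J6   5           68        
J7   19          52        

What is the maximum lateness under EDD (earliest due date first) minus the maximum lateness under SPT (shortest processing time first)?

-12

EDD (increasing due date): J5 J1 J4 J7 J2 J3 J6.
J5: 0→12, due 22, lateness -10
J1: 12→32, due 36, lateness -4
J4: 32→53, due 47, lateness 6
J7: 53→72, due 52, lateness 20
J2: 72→83, due 53, lateness 30
J3: 83→99, due 54, lateness 45
J6: 99→104, due 68, lateness 36
Maximum = 45.
SPT (increasing processing time): J6 J2 J5 J3 J7 J1 J4.
J6: 0→5, due 68, lateness -63
J2: 5→16, due 53, lateness -37
J5: 16→28, due 22, lateness 6
J3: 28→44, due 54, lateness -10
J7: 44→63, due 52, lateness 11
J1: 63→83, due 36, lateness 47
J4: 83→104, due 47, lateness 57
Maximum = 57.
Difference = 45 − 57 = -12.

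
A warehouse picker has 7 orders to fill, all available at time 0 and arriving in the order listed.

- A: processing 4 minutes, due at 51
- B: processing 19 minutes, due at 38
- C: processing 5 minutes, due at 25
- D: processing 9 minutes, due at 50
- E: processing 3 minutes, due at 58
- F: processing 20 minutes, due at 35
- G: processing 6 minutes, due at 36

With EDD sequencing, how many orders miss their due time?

4

EDD (increasing due date): C F G B D A E.
C: 0→5, due 25, tardiness 0
F: 5→25, due 35, tardiness 0
G: 25→31, due 36, tardiness 0
B: 31→50, due 38, tardiness 12
D: 50→59, due 50, tardiness 9
A: 59→63, due 51, tardiness 12
E: 63→66, due 58, tardiness 8
Late orders: 4.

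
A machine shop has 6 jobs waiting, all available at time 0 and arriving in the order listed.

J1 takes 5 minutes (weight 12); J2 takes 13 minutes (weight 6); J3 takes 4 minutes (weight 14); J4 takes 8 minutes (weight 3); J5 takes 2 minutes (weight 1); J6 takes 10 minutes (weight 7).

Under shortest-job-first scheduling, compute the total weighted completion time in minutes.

730

SPT (increasing processing time): J5 J3 J1 J4 J6 J2.
J5: finishes 2, weight 1, w·C = 2
J3: finishes 6, weight 14, w·C = 84
J1: finishes 11, weight 12, w·C = 132
J4: finishes 19, weight 3, w·C = 57
J6: finishes 29, weight 7, w·C = 203
J2: finishes 42, weight 6, w·C = 252
Sum = 2+84+132+57+203+252 = 730.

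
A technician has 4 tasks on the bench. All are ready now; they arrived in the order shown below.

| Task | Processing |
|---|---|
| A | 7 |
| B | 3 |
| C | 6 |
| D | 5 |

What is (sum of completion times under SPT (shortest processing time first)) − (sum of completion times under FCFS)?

-8

SPT (increasing processing time): B D C A.
B: 0→3
D: 3→8
C: 8→14
A: 14→21
Sum = 3+8+14+21 = 46.
FIFO (arrival order): A B C D.
A: 0→7
B: 7→10
C: 10→16
D: 16→21
Sum = 7+10+16+21 = 54.
Difference = 46 − 54 = -8.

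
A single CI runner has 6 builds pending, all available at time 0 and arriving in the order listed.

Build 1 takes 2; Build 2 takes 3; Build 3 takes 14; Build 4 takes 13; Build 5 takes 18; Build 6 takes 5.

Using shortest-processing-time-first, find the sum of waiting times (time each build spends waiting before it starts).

77

SPT (increasing processing time): Build 1 Build 2 Build 6 Build 4 Build 3 Build 5.
Build 1: waits 0, runs 0→2
Build 2: waits 2, runs 2→5
Build 6: waits 5, runs 5→10
Build 4: waits 10, runs 10→23
Build 3: waits 23, runs 23→37
Build 5: waits 37, runs 37→55
Sum = 0+2+5+10+23+37 = 77.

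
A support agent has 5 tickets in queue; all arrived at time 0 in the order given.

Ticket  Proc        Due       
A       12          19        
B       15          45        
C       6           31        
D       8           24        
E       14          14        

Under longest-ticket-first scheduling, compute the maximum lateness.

25

LPT (decreasing processing time): B E A D C.
B: 0→15, due 45, lateness -30
E: 15→29, due 14, lateness 15
A: 29→41, due 19, lateness 22
D: 41→49, due 24, lateness 25
C: 49→55, due 31, lateness 24
Maximum = 25.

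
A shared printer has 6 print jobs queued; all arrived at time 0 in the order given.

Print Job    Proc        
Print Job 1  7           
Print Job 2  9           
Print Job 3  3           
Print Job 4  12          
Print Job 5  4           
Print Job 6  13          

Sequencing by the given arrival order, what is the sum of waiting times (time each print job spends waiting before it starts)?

FIFO (arrival order): Print Job 1 Print Job 2 Print Job 3 Print Job 4 Print Job 5 Print Job 6.
Print Job 1: waits 0, runs 0→7
Print Job 2: waits 7, runs 7→16
Print Job 3: waits 16, runs 16→19
Print Job 4: waits 19, runs 19→31
Print Job 5: waits 31, runs 31→35
Print Job 6: waits 35, runs 35→48
Sum = 0+7+16+19+31+35 = 108.

108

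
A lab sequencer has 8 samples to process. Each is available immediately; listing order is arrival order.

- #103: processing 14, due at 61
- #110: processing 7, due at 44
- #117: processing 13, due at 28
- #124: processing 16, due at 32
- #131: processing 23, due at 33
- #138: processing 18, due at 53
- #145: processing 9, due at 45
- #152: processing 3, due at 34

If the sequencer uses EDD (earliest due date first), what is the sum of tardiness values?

162

EDD (increasing due date): #117 #124 #131 #152 #110 #145 #138 #103.
#117: 0→13, due 28, tardiness 0
#124: 13→29, due 32, tardiness 0
#131: 29→52, due 33, tardiness 19
#152: 52→55, due 34, tardiness 21
#110: 55→62, due 44, tardiness 18
#145: 62→71, due 45, tardiness 26
#138: 71→89, due 53, tardiness 36
#103: 89→103, due 61, tardiness 42
Sum = 0+0+19+21+18+26+36+42 = 162.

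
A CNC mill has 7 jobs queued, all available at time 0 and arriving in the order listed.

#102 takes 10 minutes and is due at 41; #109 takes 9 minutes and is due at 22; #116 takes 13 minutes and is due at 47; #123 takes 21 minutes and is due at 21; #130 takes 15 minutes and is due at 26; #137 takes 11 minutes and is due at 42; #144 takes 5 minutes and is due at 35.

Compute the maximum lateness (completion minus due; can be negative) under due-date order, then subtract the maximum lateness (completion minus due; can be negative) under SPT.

-26

EDD (increasing due date): #123 #109 #130 #144 #102 #137 #116.
#123: 0→21, due 21, lateness 0
#109: 21→30, due 22, lateness 8
#130: 30→45, due 26, lateness 19
#144: 45→50, due 35, lateness 15
#102: 50→60, due 41, lateness 19
#137: 60→71, due 42, lateness 29
#116: 71→84, due 47, lateness 37
Maximum = 37.
SPT (increasing processing time): #144 #109 #102 #137 #116 #130 #123.
#144: 0→5, due 35, lateness -30
#109: 5→14, due 22, lateness -8
#102: 14→24, due 41, lateness -17
#137: 24→35, due 42, lateness -7
#116: 35→48, due 47, lateness 1
#130: 48→63, due 26, lateness 37
#123: 63→84, due 21, lateness 63
Maximum = 63.
Difference = 37 − 63 = -26.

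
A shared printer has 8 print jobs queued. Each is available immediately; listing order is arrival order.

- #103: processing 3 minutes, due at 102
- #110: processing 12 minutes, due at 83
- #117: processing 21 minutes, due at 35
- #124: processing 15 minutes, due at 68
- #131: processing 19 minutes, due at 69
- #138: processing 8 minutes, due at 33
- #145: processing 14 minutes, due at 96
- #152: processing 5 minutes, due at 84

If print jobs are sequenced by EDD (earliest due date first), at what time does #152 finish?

EDD (increasing due date): #138 #117 #124 #131 #110 #152 #145 #103.
#138: 0→8
#117: 8→29
#124: 29→44
#131: 44→63
#110: 63→75
#152: 75→80

80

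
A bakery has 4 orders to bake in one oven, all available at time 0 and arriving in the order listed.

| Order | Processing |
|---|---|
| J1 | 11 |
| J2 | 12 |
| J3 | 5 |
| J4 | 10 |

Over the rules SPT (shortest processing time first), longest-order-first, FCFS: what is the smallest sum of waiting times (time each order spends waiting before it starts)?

46

SPT (increasing processing time): J3 J4 J1 J2.
J3: waits 0, runs 0→5
J4: waits 5, runs 5→15
J1: waits 15, runs 15→26
J2: waits 26, runs 26→38
Sum = 0+5+15+26 = 46.
LPT (decreasing processing time): J2 J1 J4 J3.
J2: waits 0, runs 0→12
J1: waits 12, runs 12→23
J4: waits 23, runs 23→33
J3: waits 33, runs 33→38
Sum = 0+12+23+33 = 68.
FIFO (arrival order): J1 J2 J3 J4.
J1: waits 0, runs 0→11
J2: waits 11, runs 11→23
J3: waits 23, runs 23→28
J4: waits 28, runs 28→38
Sum = 0+11+23+28 = 62.
SPT 46, LPT 68, FIFO 62 → minimum 46.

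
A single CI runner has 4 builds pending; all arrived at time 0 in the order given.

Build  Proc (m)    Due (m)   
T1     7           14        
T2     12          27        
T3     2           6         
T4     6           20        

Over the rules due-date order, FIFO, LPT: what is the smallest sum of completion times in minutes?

EDD (increasing due date): T3 T1 T4 T2.
T3: 0→2
T1: 2→9
T4: 9→15
T2: 15→27
Sum = 2+9+15+27 = 53.
FIFO (arrival order): T1 T2 T3 T4.
T1: 0→7
T2: 7→19
T3: 19→21
T4: 21→27
Sum = 7+19+21+27 = 74.
LPT (decreasing processing time): T2 T1 T4 T3.
T2: 0→12
T1: 12→19
T4: 19→25
T3: 25→27
Sum = 12+19+25+27 = 83.
EDD 53, FIFO 74, LPT 83 → minimum 53.

53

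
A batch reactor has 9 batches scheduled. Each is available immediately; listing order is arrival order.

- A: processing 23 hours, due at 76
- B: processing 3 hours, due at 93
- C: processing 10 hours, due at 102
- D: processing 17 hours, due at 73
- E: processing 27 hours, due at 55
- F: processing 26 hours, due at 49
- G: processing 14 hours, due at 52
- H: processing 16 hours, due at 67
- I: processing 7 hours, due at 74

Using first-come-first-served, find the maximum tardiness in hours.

69

FIFO (arrival order): A B C D E F G H I.
A: 0→23, due 76, tardiness 0
B: 23→26, due 93, tardiness 0
C: 26→36, due 102, tardiness 0
D: 36→53, due 73, tardiness 0
E: 53→80, due 55, tardiness 25
F: 80→106, due 49, tardiness 57
G: 106→120, due 52, tardiness 68
H: 120→136, due 67, tardiness 69
I: 136→143, due 74, tardiness 69
Maximum = 69.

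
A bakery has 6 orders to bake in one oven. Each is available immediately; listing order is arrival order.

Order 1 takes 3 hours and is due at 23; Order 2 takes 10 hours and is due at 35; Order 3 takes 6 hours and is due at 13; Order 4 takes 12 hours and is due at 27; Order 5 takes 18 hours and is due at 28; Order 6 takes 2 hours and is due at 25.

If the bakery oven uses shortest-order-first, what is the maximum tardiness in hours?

SPT (increasing processing time): Order 6 Order 1 Order 3 Order 2 Order 4 Order 5.
Order 6: 0→2, due 25, tardiness 0
Order 1: 2→5, due 23, tardiness 0
Order 3: 5→11, due 13, tardiness 0
Order 2: 11→21, due 35, tardiness 0
Order 4: 21→33, due 27, tardiness 6
Order 5: 33→51, due 28, tardiness 23
Maximum = 23.

23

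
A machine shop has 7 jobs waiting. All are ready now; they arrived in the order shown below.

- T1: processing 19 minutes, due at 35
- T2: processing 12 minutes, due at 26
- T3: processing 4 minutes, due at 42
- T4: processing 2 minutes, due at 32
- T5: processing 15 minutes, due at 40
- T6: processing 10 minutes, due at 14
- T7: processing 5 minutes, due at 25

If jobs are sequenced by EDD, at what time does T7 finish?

15

EDD (increasing due date): T6 T7 T2 T4 T1 T5 T3.
T6: 0→10
T7: 10→15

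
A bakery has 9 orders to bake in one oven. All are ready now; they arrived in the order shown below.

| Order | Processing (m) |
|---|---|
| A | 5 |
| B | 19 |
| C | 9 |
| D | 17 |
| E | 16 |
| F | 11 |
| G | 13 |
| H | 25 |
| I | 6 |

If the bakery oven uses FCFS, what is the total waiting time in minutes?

460

FIFO (arrival order): A B C D E F G H I.
A: waits 0, runs 0→5
B: waits 5, runs 5→24
C: waits 24, runs 24→33
D: waits 33, runs 33→50
E: waits 50, runs 50→66
F: waits 66, runs 66→77
G: waits 77, runs 77→90
H: waits 90, runs 90→115
I: waits 115, runs 115→121
Sum = 0+5+24+33+50+66+77+90+115 = 460.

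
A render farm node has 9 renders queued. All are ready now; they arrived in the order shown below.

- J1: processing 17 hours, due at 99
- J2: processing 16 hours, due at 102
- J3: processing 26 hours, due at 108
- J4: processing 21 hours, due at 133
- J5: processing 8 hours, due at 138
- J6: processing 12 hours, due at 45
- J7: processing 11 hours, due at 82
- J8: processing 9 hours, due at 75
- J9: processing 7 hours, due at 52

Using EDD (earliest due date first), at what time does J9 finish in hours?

EDD (increasing due date): J6 J9 J8 J7 J1 J2 J3 J4 J5.
J6: 0→12
J9: 12→19

19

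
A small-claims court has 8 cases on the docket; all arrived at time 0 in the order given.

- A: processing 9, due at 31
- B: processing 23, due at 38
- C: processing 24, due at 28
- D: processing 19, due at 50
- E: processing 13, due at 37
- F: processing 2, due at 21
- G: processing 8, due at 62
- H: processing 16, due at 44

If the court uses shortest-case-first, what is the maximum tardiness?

SPT (increasing processing time): F G A E H D B C.
F: 0→2, due 21, tardiness 0
G: 2→10, due 62, tardiness 0
A: 10→19, due 31, tardiness 0
E: 19→32, due 37, tardiness 0
H: 32→48, due 44, tardiness 4
D: 48→67, due 50, tardiness 17
B: 67→90, due 38, tardiness 52
C: 90→114, due 28, tardiness 86
Maximum = 86.

86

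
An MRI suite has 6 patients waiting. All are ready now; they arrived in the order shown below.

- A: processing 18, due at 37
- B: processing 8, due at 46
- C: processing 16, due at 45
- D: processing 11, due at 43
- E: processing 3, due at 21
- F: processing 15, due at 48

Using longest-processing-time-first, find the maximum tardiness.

50

LPT (decreasing processing time): A C F D B E.
A: 0→18, due 37, tardiness 0
C: 18→34, due 45, tardiness 0
F: 34→49, due 48, tardiness 1
D: 49→60, due 43, tardiness 17
B: 60→68, due 46, tardiness 22
E: 68→71, due 21, tardiness 50
Maximum = 50.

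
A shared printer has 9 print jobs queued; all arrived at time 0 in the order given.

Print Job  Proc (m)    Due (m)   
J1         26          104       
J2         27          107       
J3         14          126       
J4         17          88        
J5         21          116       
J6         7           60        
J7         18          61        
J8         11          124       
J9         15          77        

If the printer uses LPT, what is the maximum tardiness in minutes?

96

LPT (decreasing processing time): J2 J1 J5 J7 J4 J9 J3 J8 J6.
J2: 0→27, due 107, tardiness 0
J1: 27→53, due 104, tardiness 0
J5: 53→74, due 116, tardiness 0
J7: 74→92, due 61, tardiness 31
J4: 92→109, due 88, tardiness 21
J9: 109→124, due 77, tardiness 47
J3: 124→138, due 126, tardiness 12
J8: 138→149, due 124, tardiness 25
J6: 149→156, due 60, tardiness 96
Maximum = 96.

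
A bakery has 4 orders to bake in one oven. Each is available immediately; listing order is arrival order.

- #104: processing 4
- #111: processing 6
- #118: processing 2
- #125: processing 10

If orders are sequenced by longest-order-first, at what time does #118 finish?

LPT (decreasing processing time): #125 #111 #104 #118.
#125: 0→10
#111: 10→16
#104: 16→20
#118: 20→22

22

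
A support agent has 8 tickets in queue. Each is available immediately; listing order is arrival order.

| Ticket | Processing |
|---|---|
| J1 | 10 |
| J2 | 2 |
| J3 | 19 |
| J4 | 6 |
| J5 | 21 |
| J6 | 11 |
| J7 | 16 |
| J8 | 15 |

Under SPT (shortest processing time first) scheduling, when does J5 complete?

100

SPT (increasing processing time): J2 J4 J1 J6 J8 J7 J3 J5.
J2: 0→2
J4: 2→8
J1: 8→18
J6: 18→29
J8: 29→44
J7: 44→60
J3: 60→79
J5: 79→100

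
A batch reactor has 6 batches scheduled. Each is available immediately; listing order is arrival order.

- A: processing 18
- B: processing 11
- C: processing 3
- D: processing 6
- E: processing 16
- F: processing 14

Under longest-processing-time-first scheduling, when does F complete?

48

LPT (decreasing processing time): A E F B D C.
A: 0→18
E: 18→34
F: 34→48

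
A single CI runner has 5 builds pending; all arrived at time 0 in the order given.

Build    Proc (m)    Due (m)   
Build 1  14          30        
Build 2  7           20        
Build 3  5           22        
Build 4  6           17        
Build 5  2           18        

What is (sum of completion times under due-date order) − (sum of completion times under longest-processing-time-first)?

EDD (increasing due date): Build 4 Build 5 Build 2 Build 3 Build 1.
Build 4: 0→6
Build 5: 6→8
Build 2: 8→15
Build 3: 15→20
Build 1: 20→34
Sum = 6+8+15+20+34 = 83.
LPT (decreasing processing time): Build 1 Build 2 Build 4 Build 3 Build 5.
Build 1: 0→14
Build 2: 14→21
Build 4: 21→27
Build 3: 27→32
Build 5: 32→34
Sum = 14+21+27+32+34 = 128.
Difference = 83 − 128 = -45.

-45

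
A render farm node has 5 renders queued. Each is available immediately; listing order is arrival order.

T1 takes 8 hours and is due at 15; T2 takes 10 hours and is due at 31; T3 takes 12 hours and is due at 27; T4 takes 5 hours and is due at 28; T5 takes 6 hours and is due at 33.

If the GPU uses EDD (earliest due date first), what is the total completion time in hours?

129

EDD (increasing due date): T1 T3 T4 T2 T5.
T1: 0→8
T3: 8→20
T4: 20→25
T2: 25→35
T5: 35→41
Sum = 8+20+25+35+41 = 129.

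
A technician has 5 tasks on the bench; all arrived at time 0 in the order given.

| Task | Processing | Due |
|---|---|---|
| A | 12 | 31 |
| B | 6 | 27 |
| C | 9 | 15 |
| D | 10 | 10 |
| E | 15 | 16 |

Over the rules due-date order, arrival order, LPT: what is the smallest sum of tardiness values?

EDD (increasing due date): D C E B A.
D: 0→10, due 10, tardiness 0
C: 10→19, due 15, tardiness 4
E: 19→34, due 16, tardiness 18
B: 34→40, due 27, tardiness 13
A: 40→52, due 31, tardiness 21
Sum = 0+4+18+13+21 = 56.
FIFO (arrival order): A B C D E.
A: 0→12, due 31, tardiness 0
B: 12→18, due 27, tardiness 0
C: 18→27, due 15, tardiness 12
D: 27→37, due 10, tardiness 27
E: 37→52, due 16, tardiness 36
Sum = 0+0+12+27+36 = 75.
LPT (decreasing processing time): E A D C B.
E: 0→15, due 16, tardiness 0
A: 15→27, due 31, tardiness 0
D: 27→37, due 10, tardiness 27
C: 37→46, due 15, tardiness 31
B: 46→52, due 27, tardiness 25
Sum = 0+0+27+31+25 = 83.
EDD 56, FIFO 75, LPT 83 → minimum 56.

56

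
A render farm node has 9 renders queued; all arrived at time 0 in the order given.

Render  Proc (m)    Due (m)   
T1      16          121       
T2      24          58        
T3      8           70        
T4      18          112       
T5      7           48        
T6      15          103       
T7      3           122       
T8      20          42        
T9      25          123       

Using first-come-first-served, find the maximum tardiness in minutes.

69

FIFO (arrival order): T1 T2 T3 T4 T5 T6 T7 T8 T9.
T1: 0→16, due 121, tardiness 0
T2: 16→40, due 58, tardiness 0
T3: 40→48, due 70, tardiness 0
T4: 48→66, due 112, tardiness 0
T5: 66→73, due 48, tardiness 25
T6: 73→88, due 103, tardiness 0
T7: 88→91, due 122, tardiness 0
T8: 91→111, due 42, tardiness 69
T9: 111→136, due 123, tardiness 13
Maximum = 69.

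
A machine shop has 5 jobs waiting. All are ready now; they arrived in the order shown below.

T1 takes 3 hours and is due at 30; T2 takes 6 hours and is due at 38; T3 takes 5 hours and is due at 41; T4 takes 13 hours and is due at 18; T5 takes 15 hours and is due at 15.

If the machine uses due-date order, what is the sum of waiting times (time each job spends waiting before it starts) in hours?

111

EDD (increasing due date): T5 T4 T1 T2 T3.
T5: waits 0, runs 0→15
T4: waits 15, runs 15→28
T1: waits 28, runs 28→31
T2: waits 31, runs 31→37
T3: waits 37, runs 37→42
Sum = 0+15+28+31+37 = 111.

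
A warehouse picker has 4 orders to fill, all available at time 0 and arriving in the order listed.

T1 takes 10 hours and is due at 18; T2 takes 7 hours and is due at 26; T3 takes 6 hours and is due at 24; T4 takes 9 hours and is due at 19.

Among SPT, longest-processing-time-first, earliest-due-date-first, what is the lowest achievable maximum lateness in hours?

SPT (increasing processing time): T3 T2 T4 T1.
T3: 0→6, due 24, lateness -18
T2: 6→13, due 26, lateness -13
T4: 13→22, due 19, lateness 3
T1: 22→32, due 18, lateness 14
Maximum = 14.
LPT (decreasing processing time): T1 T4 T2 T3.
T1: 0→10, due 18, lateness -8
T4: 10→19, due 19, lateness 0
T2: 19→26, due 26, lateness 0
T3: 26→32, due 24, lateness 8
Maximum = 8.
EDD (increasing due date): T1 T4 T3 T2.
T1: 0→10, due 18, lateness -8
T4: 10→19, due 19, lateness 0
T3: 19→25, due 24, lateness 1
T2: 25→32, due 26, lateness 6
Maximum = 6.
SPT 14, LPT 8, EDD 6 → minimum 6.

6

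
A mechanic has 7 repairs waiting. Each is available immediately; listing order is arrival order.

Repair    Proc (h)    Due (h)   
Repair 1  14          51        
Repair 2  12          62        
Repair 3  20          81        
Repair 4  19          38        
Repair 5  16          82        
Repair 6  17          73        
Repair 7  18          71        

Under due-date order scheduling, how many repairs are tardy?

EDD (increasing due date): Repair 4 Repair 1 Repair 2 Repair 7 Repair 6 Repair 3 Repair 5.
Repair 4: 0→19, due 38, tardiness 0
Repair 1: 19→33, due 51, tardiness 0
Repair 2: 33→45, due 62, tardiness 0
Repair 7: 45→63, due 71, tardiness 0
Repair 6: 63→80, due 73, tardiness 7
Repair 3: 80→100, due 81, tardiness 19
Repair 5: 100→116, due 82, tardiness 34
Late repairs: 3.

3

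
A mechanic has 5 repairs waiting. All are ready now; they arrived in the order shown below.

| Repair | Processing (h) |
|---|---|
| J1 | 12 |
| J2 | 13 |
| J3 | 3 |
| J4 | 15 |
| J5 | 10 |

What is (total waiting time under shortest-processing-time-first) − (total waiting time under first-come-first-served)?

-29

SPT (increasing processing time): J3 J5 J1 J2 J4.
J3: waits 0, runs 0→3
J5: waits 3, runs 3→13
J1: waits 13, runs 13→25
J2: waits 25, runs 25→38
J4: waits 38, runs 38→53
Sum = 0+3+13+25+38 = 79.
FIFO (arrival order): J1 J2 J3 J4 J5.
J1: waits 0, runs 0→12
J2: waits 12, runs 12→25
J3: waits 25, runs 25→28
J4: waits 28, runs 28→43
J5: waits 43, runs 43→53
Sum = 0+12+25+28+43 = 108.
Difference = 79 − 108 = -29.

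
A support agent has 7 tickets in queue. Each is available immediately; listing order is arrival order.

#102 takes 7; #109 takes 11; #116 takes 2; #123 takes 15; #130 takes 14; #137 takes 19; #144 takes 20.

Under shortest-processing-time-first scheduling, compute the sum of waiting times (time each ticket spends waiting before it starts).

182

SPT (increasing processing time): #116 #102 #109 #130 #123 #137 #144.
#116: waits 0, runs 0→2
#102: waits 2, runs 2→9
#109: waits 9, runs 9→20
#130: waits 20, runs 20→34
#123: waits 34, runs 34→49
#137: waits 49, runs 49→68
#144: waits 68, runs 68→88
Sum = 0+2+9+20+34+49+68 = 182.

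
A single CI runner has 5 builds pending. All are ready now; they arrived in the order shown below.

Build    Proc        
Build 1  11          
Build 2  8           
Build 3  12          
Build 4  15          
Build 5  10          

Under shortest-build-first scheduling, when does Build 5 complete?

SPT (increasing processing time): Build 2 Build 5 Build 1 Build 3 Build 4.
Build 2: 0→8
Build 5: 8→18

18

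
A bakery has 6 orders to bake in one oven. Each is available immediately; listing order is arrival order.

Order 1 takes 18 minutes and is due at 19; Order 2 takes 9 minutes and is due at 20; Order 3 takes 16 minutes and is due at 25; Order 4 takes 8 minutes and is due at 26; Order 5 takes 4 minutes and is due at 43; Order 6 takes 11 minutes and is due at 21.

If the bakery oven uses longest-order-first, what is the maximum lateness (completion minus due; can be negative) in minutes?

36

LPT (decreasing processing time): Order 1 Order 3 Order 6 Order 2 Order 4 Order 5.
Order 1: 0→18, due 19, lateness -1
Order 3: 18→34, due 25, lateness 9
Order 6: 34→45, due 21, lateness 24
Order 2: 45→54, due 20, lateness 34
Order 4: 54→62, due 26, lateness 36
Order 5: 62→66, due 43, lateness 23
Maximum = 36.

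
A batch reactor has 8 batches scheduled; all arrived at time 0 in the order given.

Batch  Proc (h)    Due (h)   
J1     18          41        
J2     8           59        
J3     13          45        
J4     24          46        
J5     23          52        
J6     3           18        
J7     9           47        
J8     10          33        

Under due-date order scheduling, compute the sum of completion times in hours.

444

EDD (increasing due date): J6 J8 J1 J3 J4 J7 J5 J2.
J6: 0→3
J8: 3→13
J1: 13→31
J3: 31→44
J4: 44→68
J7: 68→77
J5: 77→100
J2: 100→108
Sum = 3+13+31+44+68+77+100+108 = 444.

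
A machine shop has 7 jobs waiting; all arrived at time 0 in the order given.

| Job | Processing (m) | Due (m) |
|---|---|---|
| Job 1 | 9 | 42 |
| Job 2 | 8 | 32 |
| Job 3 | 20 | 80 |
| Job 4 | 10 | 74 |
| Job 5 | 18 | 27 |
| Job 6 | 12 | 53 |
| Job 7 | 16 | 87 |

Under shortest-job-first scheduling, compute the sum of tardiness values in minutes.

SPT (increasing processing time): Job 2 Job 1 Job 4 Job 6 Job 7 Job 5 Job 3.
Job 2: 0→8, due 32, tardiness 0
Job 1: 8→17, due 42, tardiness 0
Job 4: 17→27, due 74, tardiness 0
Job 6: 27→39, due 53, tardiness 0
Job 7: 39→55, due 87, tardiness 0
Job 5: 55→73, due 27, tardiness 46
Job 3: 73→93, due 80, tardiness 13
Sum = 0+0+0+0+0+46+13 = 59.

59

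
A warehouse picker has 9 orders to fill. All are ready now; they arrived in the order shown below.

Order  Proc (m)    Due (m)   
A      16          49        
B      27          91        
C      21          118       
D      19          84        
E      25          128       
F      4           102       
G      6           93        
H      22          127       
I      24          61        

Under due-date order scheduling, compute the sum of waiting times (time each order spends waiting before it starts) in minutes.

645

EDD (increasing due date): A I D B G F C H E.
A: waits 0, runs 0→16
I: waits 16, runs 16→40
D: waits 40, runs 40→59
B: waits 59, runs 59→86
G: waits 86, runs 86→92
F: waits 92, runs 92→96
C: waits 96, runs 96→117
H: waits 117, runs 117→139
E: waits 139, runs 139→164
Sum = 0+16+40+59+86+92+96+117+139 = 645.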